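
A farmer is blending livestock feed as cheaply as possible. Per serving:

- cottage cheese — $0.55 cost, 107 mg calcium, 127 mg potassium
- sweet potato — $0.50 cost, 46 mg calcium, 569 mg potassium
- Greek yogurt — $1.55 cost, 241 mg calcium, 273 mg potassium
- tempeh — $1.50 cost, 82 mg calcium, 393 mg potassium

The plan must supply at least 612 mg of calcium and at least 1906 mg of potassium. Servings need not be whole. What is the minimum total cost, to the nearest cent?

With two linear requirements the optimum uses one or two foods; enumerate the corners.
cottage cheese only: max(612/107, 1906/127) = 15.01 servings → $8.25.
sweet potato only: max(612/46, 1906/569) = 13.3 servings → $6.65.
Greek yogurt only: max(612/241, 1906/273) = 6.982 servings → $10.82.
tempeh only: max(612/82, 1906/393) = 7.463 servings → $11.20.
cottage cheese + sweet potato with both tight: 4.734 servings and 2.293 servings → $3.75.
cottage cheese + Greek yogurt: the both-tight solution has a negative serving — not a feasible corner.
cottage cheese + tempeh with both tight: 2.662 servings and 3.99 servings → $7.45.
sweet potato + Greek yogurt with both tight: 2.346 servings and 2.092 servings → $4.42.
sweet potato + tempeh with both targets exact would need a negative amount; discard.
Greek yogurt + tempeh with both tight: 1.164 servings and 4.041 servings → $7.87.
The minimum over all feasible corners is $3.75.

$3.75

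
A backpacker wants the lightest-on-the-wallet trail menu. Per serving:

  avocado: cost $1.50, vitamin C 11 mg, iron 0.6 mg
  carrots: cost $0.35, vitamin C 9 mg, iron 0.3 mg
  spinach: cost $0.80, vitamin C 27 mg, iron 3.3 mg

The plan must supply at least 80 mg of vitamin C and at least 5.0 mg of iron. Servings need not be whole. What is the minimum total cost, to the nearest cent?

$2.37

For a min-cost LP with two ≥-constraints, a basic feasible solution has at most two positive variables.
avocado only: max(80/11, 5.0/0.6) = 8.333 servings → $12.50.
carrots only: max(80/9, 5.0/0.3) = 16.67 servings → $5.83.
spinach only: max(80/27, 5.0/3.3) = 2.963 servings → $2.37.
avocado + carrots: intersection lies outside the first quadrant.
avocado + spinach with both tight: 6.418 servings and 0.3483 servings → $9.91.
carrots + spinach with both tight: 5.972 servings and 0.9722 servings → $2.87.
Cheapest feasible corner: $2.37.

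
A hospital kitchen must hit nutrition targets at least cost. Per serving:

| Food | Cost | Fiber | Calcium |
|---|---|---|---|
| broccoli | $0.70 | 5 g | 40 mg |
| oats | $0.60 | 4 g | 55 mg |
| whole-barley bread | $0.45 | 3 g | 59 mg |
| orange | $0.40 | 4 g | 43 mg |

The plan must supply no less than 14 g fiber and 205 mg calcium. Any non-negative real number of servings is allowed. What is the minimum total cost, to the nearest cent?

broccoli only: max(14/5, 205/40) = 5.125 servings → $3.59.
oats only: max(14/4, 205/55) = 3.727 servings → $2.24.
whole-barley bread only: max(14/3, 205/59) = 4.667 servings → $2.10.
orange only: max(14/4, 205/43) = 4.767 servings → $1.91.
broccoli + oats: the both-tight solution has a negative serving — not a feasible corner.
broccoli + whole-barley bread with both tight: 1.206 servings and 2.657 servings → $2.04.
broccoli + orange: the both-tight solution has a negative serving — not a feasible corner.
oats + whole-barley bread with both tight: 2.972 servings and 0.7042 servings → $2.10.
oats + orange with both targets exact would need a negative amount; discard.
whole-barley bread + orange with both tight: 2.037 servings and 1.972 servings → $1.71.
Cheapest feasible corner: $1.71.

$1.71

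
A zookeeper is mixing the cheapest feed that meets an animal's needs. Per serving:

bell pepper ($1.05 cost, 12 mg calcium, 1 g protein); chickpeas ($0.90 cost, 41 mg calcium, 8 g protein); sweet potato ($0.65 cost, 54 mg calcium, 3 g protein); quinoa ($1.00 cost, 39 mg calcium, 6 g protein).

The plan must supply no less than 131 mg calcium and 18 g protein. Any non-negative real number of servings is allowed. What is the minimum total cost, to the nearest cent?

bell pepper only: max(131/12, 18/1) = 18 servings → $18.90.
chickpeas only: max(131/41, 18/8) = 3.195 servings → $2.88.
sweet potato only: max(131/54, 18/3) = 6 servings → $3.90.
quinoa only: max(131/39, 18/6) = 3.359 servings → $3.36.
bell pepper + chickpeas with both tight: 5.636 servings and 1.545 servings → $7.31.
bell pepper + sweet potato: intersection lies outside the first quadrant.
bell pepper + quinoa with both tight: 2.545 servings and 2.576 servings → $5.25.
chickpeas + sweet potato with both tight: 1.874 servings and 1.003 servings → $2.34.
chickpeas + quinoa: intersection lies outside the first quadrant.
sweet potato + quinoa with both tight: 0.4058 servings and 2.797 servings → $3.06.
Cheapest feasible corner: $2.34.

$2.34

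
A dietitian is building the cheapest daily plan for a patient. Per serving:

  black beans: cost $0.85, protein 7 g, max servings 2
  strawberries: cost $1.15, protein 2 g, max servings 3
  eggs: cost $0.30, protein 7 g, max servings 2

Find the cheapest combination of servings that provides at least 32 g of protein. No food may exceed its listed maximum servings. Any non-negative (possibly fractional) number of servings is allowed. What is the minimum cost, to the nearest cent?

$4.60

Cost per g of protein: eggs $0.0429, black beans $0.1214, strawberries $0.5750.
Take 2 servings of eggs: +14.0 g protein for $0.60 (total $0.60, still need 18.0 g).
Take 2 servings of black beans: +14.0 g protein for $1.70 (total $2.30, still need 4.0 g).
Take 2 servings of strawberries: +4.0 g protein for $2.30 (total $4.60, still need 0.0 g).
Greedy by cheapest-per-g is optimal for a single linear constraint, so the minimum cost is $4.60.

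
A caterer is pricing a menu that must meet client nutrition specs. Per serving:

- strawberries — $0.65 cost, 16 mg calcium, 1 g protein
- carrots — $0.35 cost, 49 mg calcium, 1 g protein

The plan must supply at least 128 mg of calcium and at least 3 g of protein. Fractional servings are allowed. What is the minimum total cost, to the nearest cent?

A basic optimal solution has at most two foods positive. Try each food alone and each pair with both targets met exactly.
strawberries only: max(128/16, 3/1) = 8 servings → $5.20.
carrots only: max(128/49, 3/1) = 3 servings → $1.05.
strawberries + carrots with both tight: 0.5758 servings and 2.424 servings → $1.22.
The minimum over all feasible corners is $1.05.

$1.05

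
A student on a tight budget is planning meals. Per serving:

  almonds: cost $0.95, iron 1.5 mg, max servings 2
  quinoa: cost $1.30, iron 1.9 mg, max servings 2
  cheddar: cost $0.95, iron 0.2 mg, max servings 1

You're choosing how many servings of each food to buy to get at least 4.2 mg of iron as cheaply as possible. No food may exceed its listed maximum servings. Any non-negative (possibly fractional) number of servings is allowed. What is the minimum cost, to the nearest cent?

Cost per mg of iron: almonds $0.6333, quinoa $0.6842, cheddar $4.7500.
Take 2 servings of almonds: +3.0 mg iron for $1.90 (total $1.90, still need 1.2 mg).
Take 0.6316 servings of quinoa: +1.2 mg iron for $0.82 (total $2.72, still need 0.0 mg).
Filling from the cheapest source first is optimal under one linear minimum: $2.72.

$2.72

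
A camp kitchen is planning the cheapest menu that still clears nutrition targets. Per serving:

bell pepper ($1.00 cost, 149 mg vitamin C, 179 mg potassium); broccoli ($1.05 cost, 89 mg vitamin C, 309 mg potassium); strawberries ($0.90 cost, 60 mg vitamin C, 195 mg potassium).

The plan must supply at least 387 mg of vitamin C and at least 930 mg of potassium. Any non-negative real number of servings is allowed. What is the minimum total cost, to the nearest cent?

$3.64

The cheapest plan sits at a corner of the feasible region — with two constraints it uses at most two foods.
bell pepper only: max(387/149, 930/179) = 5.196 servings → $5.20.
broccoli only: max(387/89, 930/309) = 4.348 servings → $4.57.
strawberries only: max(387/60, 930/195) = 6.45 servings → $5.80.
bell pepper + broccoli with both tight: 1.223 servings and 2.301 servings → $3.64.
bell pepper + strawberries with both tight: 1.074 servings and 3.784 servings → $4.48.
broccoli + strawberries: intersection lies outside the first quadrant.
Cheapest feasible corner: $3.64.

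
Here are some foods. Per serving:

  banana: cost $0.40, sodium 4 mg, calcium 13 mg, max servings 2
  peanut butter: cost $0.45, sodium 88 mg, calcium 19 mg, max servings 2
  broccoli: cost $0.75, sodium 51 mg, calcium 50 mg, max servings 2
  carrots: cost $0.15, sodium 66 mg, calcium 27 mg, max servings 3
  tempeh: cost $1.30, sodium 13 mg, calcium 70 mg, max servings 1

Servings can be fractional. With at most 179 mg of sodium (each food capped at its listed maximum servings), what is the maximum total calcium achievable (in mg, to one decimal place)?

218.9 mg

Calcium per mg sodium: tempeh 5.385, banana 3.25, broccoli 0.9804, carrots 0.4091, peanut butter 0.2159.
Take 1 serving of tempeh: uses 13 mg sodium, +70.0 mg calcium (running total 70.0 mg).
Take 2 servings of banana: uses 8 mg sodium, +26.0 mg calcium (running total 96.0 mg).
Take 2 servings of broccoli: uses 102 mg sodium, +100.0 mg calcium (running total 196.0 mg).
Take 0.8485 servings of carrots: uses 56 mg sodium, +22.9 mg calcium (running total 218.9 mg).
Greedy by best ratio exhausts the sodium allowance optimally: 218.9 mg.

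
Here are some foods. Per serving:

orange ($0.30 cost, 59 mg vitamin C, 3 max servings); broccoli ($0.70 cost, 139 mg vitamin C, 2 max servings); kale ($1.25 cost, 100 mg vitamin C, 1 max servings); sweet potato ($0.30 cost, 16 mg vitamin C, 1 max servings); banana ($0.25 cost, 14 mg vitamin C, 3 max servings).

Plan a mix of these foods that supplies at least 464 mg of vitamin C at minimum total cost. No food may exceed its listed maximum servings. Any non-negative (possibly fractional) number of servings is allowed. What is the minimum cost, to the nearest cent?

$2.41

Cost per mg of vitamin C: broccoli $0.0050, orange $0.0051, kale $0.0125, banana $0.0179, sweet potato $0.0187.
Take 2 servings of broccoli: +278.0 mg vitamin C for $1.40 (total $1.40, still need 186.0 mg).
Take 3 servings of orange: +177.0 mg vitamin C for $0.90 (total $2.30, still need 9.0 mg).
Take 0.09 servings of kale: +9.0 mg vitamin C for $0.11 (total $2.41, still need 0.0 mg).
Greedy by cheapest-per-mg is optimal for a single linear constraint, so the minimum cost is $2.41.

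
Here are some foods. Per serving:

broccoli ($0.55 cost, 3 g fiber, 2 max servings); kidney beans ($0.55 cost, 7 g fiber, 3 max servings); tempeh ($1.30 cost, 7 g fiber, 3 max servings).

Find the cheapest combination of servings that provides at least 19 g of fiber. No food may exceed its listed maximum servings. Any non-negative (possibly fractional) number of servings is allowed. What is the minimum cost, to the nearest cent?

Cost per g of fiber: kidney beans $0.0786, broccoli $0.1833, tempeh $0.1857.
Take 2.714 servings of kidney beans: +19.0 g fiber for $1.49 (total $1.49, still need 0.0 g).
Filling from the cheapest source first is optimal under one linear minimum: $1.49.

$1.49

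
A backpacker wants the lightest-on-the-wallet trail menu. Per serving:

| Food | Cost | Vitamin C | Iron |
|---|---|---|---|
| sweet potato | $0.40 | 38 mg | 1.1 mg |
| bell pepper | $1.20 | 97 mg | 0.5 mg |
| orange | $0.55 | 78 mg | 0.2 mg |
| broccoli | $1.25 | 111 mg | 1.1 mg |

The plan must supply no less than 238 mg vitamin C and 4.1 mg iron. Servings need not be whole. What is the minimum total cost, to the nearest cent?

$2.14

Two binding constraints pin down two serving amounts, so the optimal mix uses at most two foods. The candidates are each food alone (scaled to the tighter of vitamin C/iron) and each pair with both constraints tight.
sweet potato only: max(238/38, 4.1/1.1) = 6.263 servings → $2.51.
bell pepper only: max(238/97, 4.1/0.5) = 8.2 servings → $9.84.
orange only: max(238/78, 4.1/0.2) = 20.5 servings → $11.28.
broccoli only: max(238/111, 4.1/1.1) = 3.727 servings → $4.66.
sweet potato + bell pepper with both tight: 3.178 servings and 1.209 servings → $2.72.
sweet potato + orange with both tight: 3.481 servings and 1.355 servings → $2.14.
sweet potato + broccoli with both tight: 2.407 servings and 1.32 servings → $2.61.
bell pepper + orange: intersection lies outside the first quadrant.
bell pepper + broccoli: intersection lies outside the first quadrant.
orange + broccoli with both targets exact would need a negative amount; discard.
So the least-cost plan costs $2.14.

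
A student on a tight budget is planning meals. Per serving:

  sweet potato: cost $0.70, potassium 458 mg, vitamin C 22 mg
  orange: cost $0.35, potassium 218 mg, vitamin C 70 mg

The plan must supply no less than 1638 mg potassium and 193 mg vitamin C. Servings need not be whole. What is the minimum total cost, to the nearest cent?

sweet potato only: max(1638/458, 193/22) = 8.773 servings → $6.14.
orange only: max(1638/218, 193/70) = 7.514 servings → $2.63.
sweet potato + orange with both tight: 2.662 servings and 1.92 servings → $2.54.
Cheapest feasible corner: $2.54.

$2.54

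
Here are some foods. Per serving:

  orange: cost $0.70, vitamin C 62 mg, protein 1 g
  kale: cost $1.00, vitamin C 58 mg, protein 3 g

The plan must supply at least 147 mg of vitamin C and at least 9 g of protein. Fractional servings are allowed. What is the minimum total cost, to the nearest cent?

An LP optimum is at a vertex; with two nutrient constraints at most two foods are used. Check each candidate.
orange only: max(147/62, 9/1) = 9 servings → $6.30.
kale only: max(147/58, 9/3) = 3 servings → $3.00.
orange + kale with both targets exact would need a negative amount; discard.
The minimum over all feasible corners is $3.00.

$3.00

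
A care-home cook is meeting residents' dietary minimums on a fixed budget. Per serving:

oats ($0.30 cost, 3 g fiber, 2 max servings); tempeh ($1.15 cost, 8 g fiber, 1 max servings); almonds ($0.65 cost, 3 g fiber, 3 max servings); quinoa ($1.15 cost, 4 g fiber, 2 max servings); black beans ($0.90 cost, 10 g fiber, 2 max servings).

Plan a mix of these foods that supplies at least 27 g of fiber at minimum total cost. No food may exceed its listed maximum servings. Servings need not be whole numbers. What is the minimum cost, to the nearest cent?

$2.54

Cost per g of fiber: black beans $0.0900, oats $0.1000, tempeh $0.1437, almonds $0.2167, quinoa $0.2875.
Take 2 servings of black beans: +20.0 g fiber for $1.80 (total $1.80, still need 7.0 g).
Take 2 servings of oats: +6.0 g fiber for $0.60 (total $2.40, still need 1.0 g).
Take 0.125 servings of tempeh: +1.0 g fiber for $0.14 (total $2.54, still need 0.0 g).
Filling from the cheapest source first is optimal under one linear minimum: $2.54.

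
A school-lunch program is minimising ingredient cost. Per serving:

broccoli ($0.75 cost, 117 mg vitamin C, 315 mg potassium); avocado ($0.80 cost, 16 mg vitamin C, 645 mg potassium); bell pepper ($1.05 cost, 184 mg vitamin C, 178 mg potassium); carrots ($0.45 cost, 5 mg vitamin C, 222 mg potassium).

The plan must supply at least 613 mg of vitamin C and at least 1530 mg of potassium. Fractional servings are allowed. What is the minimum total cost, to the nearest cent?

The cheapest plan sits at a corner of the feasible region — with two constraints it uses at most two foods.
broccoli only: max(613/117, 1530/315) = 5.239 servings → $3.93.
avocado only: max(613/16, 1530/645) = 38.31 servings → $30.65.
bell pepper only: max(613/184, 1530/178) = 8.596 servings → $9.03.
carrots only: max(613/5, 1530/222) = 122.6 servings → $55.17.
broccoli + avocado: the both-tight solution has a negative serving — not a feasible corner.
broccoli + bell pepper with both tight: 4.643 servings and 0.3793 servings → $3.88.
broccoli + carrots: the both-tight solution has a negative serving — not a feasible corner.
avocado + bell pepper with both tight: 1.488 servings and 3.202 servings → $4.55.
avocado + carrots: intersection lies outside the first quadrant.
bell pepper + carrots with both tight: 3.214 servings and 4.315 servings → $5.32.
The minimum over all feasible corners is $3.88.

$3.88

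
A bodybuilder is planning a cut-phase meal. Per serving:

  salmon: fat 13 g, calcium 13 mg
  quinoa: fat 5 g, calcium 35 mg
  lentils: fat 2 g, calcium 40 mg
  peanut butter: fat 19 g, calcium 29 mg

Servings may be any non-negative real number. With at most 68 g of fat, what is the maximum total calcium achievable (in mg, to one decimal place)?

1360.0 mg

Calcium per g fat: lentils 20, quinoa 7, peanut butter 1.526, salmon 1.
With no serving limits, spend the whole fat allowance on lentils: 68 g / 2 g × 40 mg = 1360.0 mg.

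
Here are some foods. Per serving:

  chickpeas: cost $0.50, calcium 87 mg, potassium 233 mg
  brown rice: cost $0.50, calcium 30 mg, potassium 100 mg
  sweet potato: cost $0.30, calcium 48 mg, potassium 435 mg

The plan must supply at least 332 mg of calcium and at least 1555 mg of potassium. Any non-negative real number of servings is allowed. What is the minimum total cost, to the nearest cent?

$1.96

For a min-cost LP with two ≥-constraints, a basic feasible solution has at most two positive variables.
chickpeas only: max(332/87, 1555/233) = 6.674 servings → $3.34.
brown rice only: max(332/30, 1555/100) = 15.55 servings → $7.78.
sweet potato only: max(332/48, 1555/435) = 6.917 servings → $2.08.
chickpeas + brown rice with both targets exact would need a negative amount; discard.
chickpeas + sweet potato with both tight: 2.617 servings and 2.173 servings → $1.96.
brown rice + sweet potato with both tight: 8.458 servings and 1.63 servings → $4.72.
Cheapest feasible corner: $1.96.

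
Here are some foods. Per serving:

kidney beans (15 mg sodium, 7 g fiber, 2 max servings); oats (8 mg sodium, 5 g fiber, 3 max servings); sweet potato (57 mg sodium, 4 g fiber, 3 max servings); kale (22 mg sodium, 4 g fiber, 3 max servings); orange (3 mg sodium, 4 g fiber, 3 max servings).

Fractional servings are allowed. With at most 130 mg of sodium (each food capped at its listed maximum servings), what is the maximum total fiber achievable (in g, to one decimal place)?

Fiber per mg sodium: orange 1.333, oats 0.625, kidney beans 0.4667, kale 0.1818, sweet potato 0.07018.
Take 3 servings of orange: uses 9 mg sodium, +12.0 g fiber (running total 12.0 g).
Take 3 servings of oats: uses 24 mg sodium, +15.0 g fiber (running total 27.0 g).
Take 2 servings of kidney beans: uses 30 mg sodium, +14.0 g fiber (running total 41.0 g).
Take 3 servings of kale: uses 66 mg sodium, +12.0 g fiber (running total 53.0 g).
Take 0.01754 servings of sweet potato: uses 1 mg sodium, +0.1 g fiber (running total 53.1 g).
Greedy by best ratio exhausts the sodium allowance optimally: 53.1 g.

53.1 g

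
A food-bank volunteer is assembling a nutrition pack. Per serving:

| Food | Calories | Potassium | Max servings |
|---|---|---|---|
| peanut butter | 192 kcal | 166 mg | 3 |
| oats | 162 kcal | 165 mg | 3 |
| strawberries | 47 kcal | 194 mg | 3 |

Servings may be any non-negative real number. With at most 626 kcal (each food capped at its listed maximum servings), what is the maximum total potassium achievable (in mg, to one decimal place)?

Potassium per kcal: strawberries 4.128, oats 1.019, peanut butter 0.8646.
Take 3 servings of strawberries: uses 141 kcal, +582.0 mg potassium (running total 582.0 mg).
Take 2.994 servings of oats: uses 485 kcal, +494.0 mg potassium (running total 1076.0 mg).
Filling greedily by potassium-per-kcal is optimal for one linear limit, giving 1076.0 mg.

1076.0 mg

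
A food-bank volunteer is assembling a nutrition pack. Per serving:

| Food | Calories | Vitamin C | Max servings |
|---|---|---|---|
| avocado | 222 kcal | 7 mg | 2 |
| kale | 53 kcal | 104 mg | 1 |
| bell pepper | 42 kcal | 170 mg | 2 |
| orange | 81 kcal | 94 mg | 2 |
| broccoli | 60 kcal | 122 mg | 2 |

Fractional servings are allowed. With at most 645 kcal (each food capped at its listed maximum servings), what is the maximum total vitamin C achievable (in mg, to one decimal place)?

883.1 mg

Vitamin C per kcal: bell pepper 4.048, broccoli 2.033, kale 1.962, orange 1.16, avocado 0.03153.
Take 2 servings of bell pepper: uses 84 kcal, +340.0 mg vitamin C (running total 340.0 mg).
Take 2 servings of broccoli: uses 120 kcal, +244.0 mg vitamin C (running total 584.0 mg).
Take 1 serving of kale: uses 53 kcal, +104.0 mg vitamin C (running total 688.0 mg).
Take 2 servings of orange: uses 162 kcal, +188.0 mg vitamin C (running total 876.0 mg).
Take 1.018 servings of avocado: uses 226 kcal, +7.1 mg vitamin C (running total 883.1 mg).
Filling greedily by vitamin C-per-kcal is optimal for one linear limit, giving 883.1 mg.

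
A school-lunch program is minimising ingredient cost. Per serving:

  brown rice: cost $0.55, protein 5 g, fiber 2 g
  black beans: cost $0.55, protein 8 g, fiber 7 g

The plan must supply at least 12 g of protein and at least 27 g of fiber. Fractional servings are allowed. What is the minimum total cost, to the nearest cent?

$2.12

brown rice only: max(12/5, 27/2) = 13.5 servings → $7.42.
black beans only: max(12/8, 27/7) = 3.857 servings → $2.12.
brown rice + black beans with both targets exact would need a negative amount; discard.
Cheapest feasible corner: $2.12.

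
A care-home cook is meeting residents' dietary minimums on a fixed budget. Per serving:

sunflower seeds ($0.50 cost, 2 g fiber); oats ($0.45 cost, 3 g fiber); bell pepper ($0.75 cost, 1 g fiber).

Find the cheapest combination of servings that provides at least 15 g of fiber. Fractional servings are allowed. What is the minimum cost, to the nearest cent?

Cost per g of fiber: oats $0.1500, sunflower seeds $0.2500, bell pepper $0.7500.
With no serving limits, use only oats: 15 g / 3 g = 5 servings × $0.45 = $2.25.

$2.25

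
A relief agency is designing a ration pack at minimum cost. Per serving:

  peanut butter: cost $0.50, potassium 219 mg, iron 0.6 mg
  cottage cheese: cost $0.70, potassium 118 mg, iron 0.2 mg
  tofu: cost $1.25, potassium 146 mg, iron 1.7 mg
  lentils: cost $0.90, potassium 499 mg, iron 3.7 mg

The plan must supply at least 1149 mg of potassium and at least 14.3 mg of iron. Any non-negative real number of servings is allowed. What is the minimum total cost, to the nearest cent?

$3.48

The cheapest plan sits at a corner of the feasible region — with two constraints it uses at most two foods.
peanut butter only: max(1149/219, 14.3/0.6) = 23.83 servings → $11.92.
cottage cheese only: max(1149/118, 14.3/0.2) = 71.5 servings → $50.05.
tofu only: max(1149/146, 14.3/1.7) = 8.412 servings → $10.51.
lentils only: max(1149/499, 14.3/3.7) = 3.865 servings → $3.48.
peanut butter + cottage cheese: intersection lies outside the first quadrant.
peanut butter + tofu with both targets exact would need a negative amount; discard.
peanut butter + lentils: intersection lies outside the first quadrant.
cottage cheese + tofu: intersection lies outside the first quadrant.
cottage cheese + lentils: intersection lies outside the first quadrant.
tofu + lentils: intersection lies outside the first quadrant.
Cheapest feasible corner: $3.48.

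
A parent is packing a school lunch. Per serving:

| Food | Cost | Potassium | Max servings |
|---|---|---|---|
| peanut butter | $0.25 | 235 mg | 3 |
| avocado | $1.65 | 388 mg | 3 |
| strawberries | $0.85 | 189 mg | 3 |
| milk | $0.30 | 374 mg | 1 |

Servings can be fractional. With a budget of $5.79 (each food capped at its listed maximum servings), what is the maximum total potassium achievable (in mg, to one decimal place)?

2193.6 mg

Potassium per dollar: milk 1247, peanut butter 940, avocado 235.2, strawberries 222.4.
Take 1 serving of milk: spends $0.30, +374.0 mg potassium (running total 374.0 mg).
Take 3 servings of peanut butter: spends $0.75, +705.0 mg potassium (running total 1079.0 mg).
Take 2.873 servings of avocado: spends $4.74, +1114.6 mg potassium (running total 2193.6 mg).
Filling greedily by potassium-per-dollar is optimal for one linear limit, giving 2193.6 mg.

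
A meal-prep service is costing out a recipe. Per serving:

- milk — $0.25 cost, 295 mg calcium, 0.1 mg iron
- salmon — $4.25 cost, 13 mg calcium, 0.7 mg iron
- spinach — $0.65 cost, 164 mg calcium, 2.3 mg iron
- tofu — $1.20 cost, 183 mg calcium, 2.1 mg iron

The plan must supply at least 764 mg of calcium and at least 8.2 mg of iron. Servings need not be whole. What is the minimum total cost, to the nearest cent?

A basic optimal solution has at most two foods positive. Try each food alone and each pair with both targets met exactly.
milk only: max(764/295, 8.2/0.1) = 82 servings → $20.50.
salmon only: max(764/13, 8.2/0.7) = 58.77 servings → $249.77.
spinach only: max(764/164, 8.2/2.3) = 4.659 servings → $3.03.
tofu only: max(764/183, 8.2/2.1) = 4.175 servings → $5.01.
milk + salmon with both tight: 2.087 servings and 11.42 servings → $49.04.
milk + spinach with both tight: 0.6229 servings and 3.538 servings → $2.46.
milk + tofu with both tight: 0.1727 servings and 3.897 servings → $4.72.
salmon + spinach: intersection lies outside the first quadrant.
salmon + tofu: intersection lies outside the first quadrant.
spinach + tofu: the both-tight solution has a negative serving — not a feasible corner.
Cheapest feasible corner: $2.46.

$2.46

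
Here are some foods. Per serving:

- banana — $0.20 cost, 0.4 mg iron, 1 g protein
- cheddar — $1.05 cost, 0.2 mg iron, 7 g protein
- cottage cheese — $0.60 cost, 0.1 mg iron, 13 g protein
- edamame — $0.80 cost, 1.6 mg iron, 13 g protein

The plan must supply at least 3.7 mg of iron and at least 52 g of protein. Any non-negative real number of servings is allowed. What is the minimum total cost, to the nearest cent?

banana only: max(3.7/0.4, 52/1) = 52 servings → $10.40.
cheddar only: max(3.7/0.2, 52/7) = 18.5 servings → $19.43.
cottage cheese only: max(3.7/0.1, 52/13) = 37 servings → $22.20.
edamame only: max(3.7/1.6, 52/13) = 4 servings → $3.20.
banana + cheddar with both tight: 5.962 servings and 6.577 servings → $8.10.
banana + cottage cheese with both tight: 8.412 servings and 3.353 servings → $3.69.
banana + edamame: the both-tight solution has a negative serving — not a feasible corner.
cheddar + cottage cheese with both targets exact would need a negative amount; discard.
cheddar + edamame with both tight: 4.081 servings and 1.802 servings → $5.73.
cottage cheese + edamame with both tight: 1.8 servings and 2.2 servings → $2.84.
The minimum over all feasible corners is $2.84.

$2.84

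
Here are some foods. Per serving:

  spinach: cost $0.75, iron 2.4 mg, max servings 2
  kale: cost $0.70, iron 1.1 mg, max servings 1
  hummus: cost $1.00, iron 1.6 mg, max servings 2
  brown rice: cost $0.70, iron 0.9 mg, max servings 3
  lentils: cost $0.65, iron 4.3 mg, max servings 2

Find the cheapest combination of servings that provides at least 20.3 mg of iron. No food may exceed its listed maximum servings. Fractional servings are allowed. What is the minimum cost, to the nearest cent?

Cost per mg of iron: lentils $0.1512, spinach $0.3125, hummus $0.6250, kale $0.6364, brown rice $0.7778.
Take 2 servings of lentils: +8.6 mg iron for $1.30 (total $1.30, still need 11.7 mg).
Take 2 servings of spinach: +4.8 mg iron for $1.50 (total $2.80, still need 6.9 mg).
Take 2 servings of hummus: +3.2 mg iron for $2.00 (total $4.80, still need 3.7 mg).
Take 1 serving of kale: +1.1 mg iron for $0.70 (total $5.50, still need 2.6 mg).
Take 2.889 servings of brown rice: +2.6 mg iron for $2.02 (total $7.52, still need 0.0 mg).
Filling from the cheapest source first is optimal under one linear minimum: $7.52.

$7.52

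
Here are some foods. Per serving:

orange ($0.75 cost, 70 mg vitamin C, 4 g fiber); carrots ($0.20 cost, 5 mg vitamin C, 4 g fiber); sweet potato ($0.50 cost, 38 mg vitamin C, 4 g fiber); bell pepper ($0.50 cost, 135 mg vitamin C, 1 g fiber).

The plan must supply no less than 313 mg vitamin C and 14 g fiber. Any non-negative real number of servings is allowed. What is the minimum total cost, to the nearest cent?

Compare the cost at each extreme point of the feasible region.
orange only: max(313/70, 14/4) = 4.471 servings → $3.35.
carrots only: max(313/5, 14/4) = 62.6 servings → $12.52.
sweet potato only: max(313/38, 14/4) = 8.237 servings → $4.12.
bell pepper only: max(313/135, 14/1) = 14 servings → $7.00.
orange + carrots: intersection lies outside the first quadrant.
orange + sweet potato: the both-tight solution has a negative serving — not a feasible corner.
orange + bell pepper with both tight: 3.355 servings and 0.5787 servings → $2.81.
carrots + sweet potato: intersection lies outside the first quadrant.
carrots + bell pepper with both tight: 2.948 servings and 2.209 servings → $1.69.
sweet potato + bell pepper with both tight: 3.141 servings and 1.434 servings → $2.29.
The minimum over all feasible corners is $1.69.

$1.69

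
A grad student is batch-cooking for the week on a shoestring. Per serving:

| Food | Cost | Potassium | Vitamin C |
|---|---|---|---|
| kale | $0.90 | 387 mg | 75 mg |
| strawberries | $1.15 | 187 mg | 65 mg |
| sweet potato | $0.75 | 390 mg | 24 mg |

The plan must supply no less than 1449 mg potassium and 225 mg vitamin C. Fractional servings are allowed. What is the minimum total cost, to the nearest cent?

$3.20

kale only: max(1449/387, 225/75) = 3.744 servings → $3.37.
strawberries only: max(1449/187, 225/65) = 7.749 servings → $8.91.
sweet potato only: max(1449/390, 225/24) = 9.375 servings → $7.03.
kale + strawberries: intersection lies outside the first quadrant.
kale + sweet potato with both tight: 2.654 servings and 1.082 servings → $3.20.
strawberries + sweet potato with both tight: 2.539 servings and 2.498 servings → $4.79.
The minimum over all feasible corners is $3.20.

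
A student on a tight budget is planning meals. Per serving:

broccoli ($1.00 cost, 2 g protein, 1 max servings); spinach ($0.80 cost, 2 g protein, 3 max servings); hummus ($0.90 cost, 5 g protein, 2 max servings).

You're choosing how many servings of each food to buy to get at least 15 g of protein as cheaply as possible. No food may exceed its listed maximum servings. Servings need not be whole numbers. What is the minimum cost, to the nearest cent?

$3.80

Cost per g of protein: hummus $0.1800, spinach $0.4000, broccoli $0.5000.
Take 2 servings of hummus: +10.0 g protein for $1.80 (total $1.80, still need 5.0 g).
Take 2.5 servings of spinach: +5.0 g protein for $2.00 (total $3.80, still need 0.0 g).
Greedy by cheapest-per-g is optimal for a single linear constraint, so the minimum cost is $3.80.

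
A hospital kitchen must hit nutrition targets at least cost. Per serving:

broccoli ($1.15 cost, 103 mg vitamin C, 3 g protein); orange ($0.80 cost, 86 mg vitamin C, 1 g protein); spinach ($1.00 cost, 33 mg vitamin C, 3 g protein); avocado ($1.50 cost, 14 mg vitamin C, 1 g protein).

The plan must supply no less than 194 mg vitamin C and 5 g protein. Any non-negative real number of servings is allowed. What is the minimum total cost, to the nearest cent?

$2.10

This is a tiny linear program; its minimum lies at a vertex of the feasible set. List the vertices and price them.
broccoli only: max(194/103, 5/3) = 1.883 servings → $2.17.
orange only: max(194/86, 5/1) = 5 servings → $4.00.
spinach only: max(194/33, 5/3) = 5.879 servings → $5.88.
avocado only: max(194/14, 5/1) = 13.86 servings → $20.79.
broccoli + orange with both tight: 1.523 servings and 0.4323 servings → $2.10.
broccoli + spinach: intersection lies outside the first quadrant.
broccoli + avocado: intersection lies outside the first quadrant.
orange + spinach with both tight: 1.853 servings and 1.049 servings → $2.53.
orange + avocado with both tight: 1.722 servings and 3.278 servings → $6.29.
spinach + avocado: intersection lies outside the first quadrant.
So the least-cost plan costs $2.10.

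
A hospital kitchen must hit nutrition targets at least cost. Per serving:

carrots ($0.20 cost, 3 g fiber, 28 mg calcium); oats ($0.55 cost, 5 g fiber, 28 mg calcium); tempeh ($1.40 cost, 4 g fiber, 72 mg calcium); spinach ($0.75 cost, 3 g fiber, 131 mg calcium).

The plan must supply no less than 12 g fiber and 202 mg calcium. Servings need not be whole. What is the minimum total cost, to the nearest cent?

$1.28

carrots only: max(12/3, 202/28) = 7.214 servings → $1.44.
oats only: max(12/5, 202/28) = 7.214 servings → $3.97.
tempeh only: max(12/4, 202/72) = 3 servings → $4.20.
spinach only: max(12/3, 202/131) = 4 servings → $3.00.
carrots + oats: the both-tight solution has a negative serving — not a feasible corner.
carrots + tempeh with both tight: 0.5385 servings and 2.596 servings → $3.74.
carrots + spinach with both tight: 3.126 servings and 0.8738 servings → $1.28.
oats + tempeh with both tight: 0.2258 servings and 2.718 servings → $3.93.
oats + spinach with both tight: 1.692 servings and 1.18 servings → $1.82.
tempeh + spinach with both targets exact would need a negative amount; discard.
Cheapest feasible corner: $1.28.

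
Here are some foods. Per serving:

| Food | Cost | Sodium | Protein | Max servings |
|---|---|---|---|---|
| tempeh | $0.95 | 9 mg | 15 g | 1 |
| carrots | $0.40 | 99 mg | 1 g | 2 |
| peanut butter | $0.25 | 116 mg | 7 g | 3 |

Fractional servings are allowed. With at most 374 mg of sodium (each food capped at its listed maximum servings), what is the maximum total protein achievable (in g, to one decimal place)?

36.2 g

Protein per mg sodium: tempeh 1.667, peanut butter 0.06034, carrots 0.0101.
Take 1 serving of tempeh: uses 9 mg sodium, +15.0 g protein (running total 15.0 g).
Take 3 servings of peanut butter: uses 348 mg sodium, +21.0 g protein (running total 36.0 g).
Take 0.1717 servings of carrots: uses 17 mg sodium, +0.2 g protein (running total 36.2 g).
Filling greedily by protein-per-mg sodium is optimal for one linear limit, giving 36.2 g.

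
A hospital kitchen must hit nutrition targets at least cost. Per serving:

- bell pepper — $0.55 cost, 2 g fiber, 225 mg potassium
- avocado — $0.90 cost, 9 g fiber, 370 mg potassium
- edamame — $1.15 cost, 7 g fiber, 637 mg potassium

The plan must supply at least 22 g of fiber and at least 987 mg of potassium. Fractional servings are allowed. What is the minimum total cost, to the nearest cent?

$2.31

An LP optimum is at a vertex; with two nutrient constraints at most two foods are used. Check each candidate.
bell pepper only: max(22/2, 987/225) = 11 servings → $6.05.
avocado only: max(22/9, 987/370) = 2.668 servings → $2.40.
edamame only: max(22/7, 987/637) = 3.143 servings → $3.61.
bell pepper + avocado with both tight: 0.5782 servings and 2.316 servings → $2.40.
bell pepper + edamame with both targets exact would need a negative amount; discard.
avocado + edamame with both tight: 2.261 servings and 0.2364 servings → $2.31.
So the least-cost plan costs $2.31.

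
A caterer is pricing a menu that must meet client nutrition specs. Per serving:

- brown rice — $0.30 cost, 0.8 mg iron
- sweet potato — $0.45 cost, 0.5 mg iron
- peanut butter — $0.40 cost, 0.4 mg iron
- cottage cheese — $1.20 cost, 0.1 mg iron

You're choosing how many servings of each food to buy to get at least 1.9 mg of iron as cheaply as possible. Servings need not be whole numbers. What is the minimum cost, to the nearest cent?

Cost per mg of iron: brown rice $0.3750, sweet potato $0.9000, peanut butter $1.0000, cottage cheese $12.0000.
With no serving limits, use only brown rice: 1.9 mg / 0.8 mg = 2.375 servings × $0.30 = $0.71.

$0.71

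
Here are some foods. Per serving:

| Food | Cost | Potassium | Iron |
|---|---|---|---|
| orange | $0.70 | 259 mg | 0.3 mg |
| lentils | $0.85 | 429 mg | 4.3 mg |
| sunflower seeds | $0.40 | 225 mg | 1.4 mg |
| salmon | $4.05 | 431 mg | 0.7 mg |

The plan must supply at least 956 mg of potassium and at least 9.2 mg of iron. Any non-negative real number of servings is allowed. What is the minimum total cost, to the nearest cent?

This is a tiny linear program; its minimum lies at a vertex of the feasible set. List the vertices and price them.
orange only: max(956/259, 9.2/0.3) = 30.67 servings → $21.47.
lentils only: max(956/429, 9.2/4.3) = 2.228 servings → $1.89.
sunflower seeds only: max(956/225, 9.2/1.4) = 6.571 servings → $2.63.
salmon only: max(956/431, 9.2/0.7) = 13.14 servings → $53.23.
orange + lentils with both tight: 0.1665 servings and 2.128 servings → $1.93.
orange + sunflower seeds with both targets exact would need a negative amount; discard.
orange + salmon: the both-tight solution has a negative serving — not a feasible corner.
lentils + sunflower seeds with both tight: 1.994 servings and 0.447 servings → $1.87.
lentils + salmon with both tight: 2.122 servings and 0.1056 servings → $2.23.
sunflower seeds + salmon with both targets exact would need a negative amount; discard.
The minimum over all feasible corners is $1.87.

$1.87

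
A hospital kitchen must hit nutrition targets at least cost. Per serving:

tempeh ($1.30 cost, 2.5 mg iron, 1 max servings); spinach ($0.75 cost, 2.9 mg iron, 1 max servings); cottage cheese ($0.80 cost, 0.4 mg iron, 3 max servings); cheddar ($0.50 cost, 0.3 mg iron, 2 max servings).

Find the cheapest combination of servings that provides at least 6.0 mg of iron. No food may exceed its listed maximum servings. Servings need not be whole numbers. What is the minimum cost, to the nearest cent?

Cost per mg of iron: spinach $0.2586, tempeh $0.5200, cheddar $1.6667, cottage cheese $2.0000.
Take 1 serving of spinach: +2.9 mg iron for $0.75 (total $0.75, still need 3.1 mg).
Take 1 serving of tempeh: +2.5 mg iron for $1.30 (total $2.05, still need 0.6 mg).
Take 2 servings of cheddar: +0.6 mg iron for $1.00 (total $3.05, still need 0.0 mg).
Greedy by cheapest-per-mg is optimal for a single linear constraint, so the minimum cost is $3.05.

$3.05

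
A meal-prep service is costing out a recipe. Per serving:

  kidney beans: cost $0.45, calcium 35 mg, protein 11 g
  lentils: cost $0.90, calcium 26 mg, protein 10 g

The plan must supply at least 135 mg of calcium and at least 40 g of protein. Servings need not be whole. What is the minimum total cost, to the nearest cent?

$1.74

For a min-cost LP with two ≥-constraints, a basic feasible solution has at most two positive variables.
kidney beans only: max(135/35, 40/11) = 3.857 servings → $1.74.
lentils only: max(135/26, 40/10) = 5.192 servings → $4.67.
kidney beans + lentils: the both-tight solution has a negative serving — not a feasible corner.
Cheapest feasible corner: $1.74.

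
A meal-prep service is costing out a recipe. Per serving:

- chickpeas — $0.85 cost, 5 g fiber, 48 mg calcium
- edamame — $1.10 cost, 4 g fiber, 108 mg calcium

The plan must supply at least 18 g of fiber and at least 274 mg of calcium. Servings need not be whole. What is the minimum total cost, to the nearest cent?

$3.67

An LP optimum is at a vertex; with two nutrient constraints at most two foods are used. Check each candidate.
chickpeas only: max(18/5, 274/48) = 5.708 servings → $4.85.
edamame only: max(18/4, 274/108) = 4.5 servings → $4.95.
chickpeas + edamame with both tight: 2.437 servings and 1.454 servings → $3.67.
Cheapest feasible corner: $3.67.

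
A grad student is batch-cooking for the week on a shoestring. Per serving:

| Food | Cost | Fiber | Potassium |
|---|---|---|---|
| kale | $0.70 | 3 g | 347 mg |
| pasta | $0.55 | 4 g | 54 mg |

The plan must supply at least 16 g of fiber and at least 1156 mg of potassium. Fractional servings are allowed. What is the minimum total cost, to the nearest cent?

With two linear requirements the optimum uses one or two foods; enumerate the corners.
kale only: max(16/3, 1156/347) = 5.333 servings → $3.73.
pasta only: max(16/4, 1156/54) = 21.41 servings → $11.77.
kale + pasta with both tight: 3.067 servings and 1.7 servings → $3.08.
So the least-cost plan costs $3.08.

$3.08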